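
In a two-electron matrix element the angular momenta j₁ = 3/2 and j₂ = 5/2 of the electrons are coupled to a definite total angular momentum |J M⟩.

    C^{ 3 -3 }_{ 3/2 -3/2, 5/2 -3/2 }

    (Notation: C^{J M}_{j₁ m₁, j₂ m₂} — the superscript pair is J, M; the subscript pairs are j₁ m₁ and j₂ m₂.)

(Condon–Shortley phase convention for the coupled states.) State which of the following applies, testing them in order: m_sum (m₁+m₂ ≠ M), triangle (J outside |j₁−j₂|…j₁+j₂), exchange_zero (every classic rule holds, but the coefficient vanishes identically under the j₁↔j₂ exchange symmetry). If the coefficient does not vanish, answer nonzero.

nonzero

m-sum: m₁+m₂ = -3/2+(-3/2) = -3, M = -3  ✓
triangle: |j₁−j₂| = 1 ≤ J = 3 ≤ j₁+j₂ = 4  ✓
exchange: j₁≠j₂ or m₁≠m₂ — the exchange symmetry imposes no constraint here
value check: CG = −√(3/8) = -0.612372 ≠ 0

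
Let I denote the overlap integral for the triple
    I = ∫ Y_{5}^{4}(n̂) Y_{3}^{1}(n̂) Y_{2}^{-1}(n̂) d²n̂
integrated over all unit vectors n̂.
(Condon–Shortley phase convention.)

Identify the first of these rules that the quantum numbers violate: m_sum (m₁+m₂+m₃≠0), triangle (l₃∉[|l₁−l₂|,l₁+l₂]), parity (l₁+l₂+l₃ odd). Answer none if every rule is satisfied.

m_sum

m₁+m₂+m₃ = 4 + 1 − 1 = 4  ✗
triangle: |5−3|=2 ≤ l₃=2 ≤ 5+3=8
parity: l₁+l₂+l₃ = 10 is even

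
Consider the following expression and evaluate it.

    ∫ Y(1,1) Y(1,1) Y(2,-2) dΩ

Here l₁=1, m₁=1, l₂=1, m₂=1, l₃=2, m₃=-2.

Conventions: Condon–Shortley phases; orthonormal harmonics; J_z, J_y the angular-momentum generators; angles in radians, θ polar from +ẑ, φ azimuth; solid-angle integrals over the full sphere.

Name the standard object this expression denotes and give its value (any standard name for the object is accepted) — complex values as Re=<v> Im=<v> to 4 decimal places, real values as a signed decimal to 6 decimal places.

This is a Gaunt coefficient — the integral of a triple product of spherical harmonics over the sphere.
Rules hold: Σm=0, L=4 even, 0≤2≤2.
N = 3·3·5 = 45
Δ = 0!·2!·2!/5! = 1/30
Racah Σ t=0..0: t=0:+1/1 = 1/1
⇒ 3j(1 1 2; 0 0 0)² = 2/15, sgn +1
Racah Σ t=0..0: t=0:+1/4 = 1/4
⇒ 3j(1 1 2; 1 1 -2)² = 1/5, sgn +1
4πI² = N·(3j₀)²·(3jₘ)² = 6/5
I = +1·√(1.2/4π) = 0.30901936

Gaunt coefficient, +0.309019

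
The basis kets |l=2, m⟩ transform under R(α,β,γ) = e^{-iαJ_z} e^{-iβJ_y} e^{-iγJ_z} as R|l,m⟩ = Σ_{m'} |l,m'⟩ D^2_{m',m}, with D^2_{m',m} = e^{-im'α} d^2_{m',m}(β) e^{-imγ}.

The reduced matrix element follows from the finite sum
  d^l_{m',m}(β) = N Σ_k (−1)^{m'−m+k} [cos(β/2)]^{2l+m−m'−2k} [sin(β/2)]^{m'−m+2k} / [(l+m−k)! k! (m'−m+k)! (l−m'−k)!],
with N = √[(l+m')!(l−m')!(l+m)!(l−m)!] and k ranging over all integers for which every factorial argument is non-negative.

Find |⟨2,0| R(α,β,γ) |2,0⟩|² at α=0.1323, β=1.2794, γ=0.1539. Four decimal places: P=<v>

P=0.1415

First d^2_{0,0}(β=1.2794), then the phase factors e^{-i(0)α} and e^{-i(0)γ}:
c=cos(1.279400/2)=0.802275, s=sin(1.279400/2)=0.596955; N=√[2·2·2·2]=4.000000
k: max(0,(0)−(0))=0 … min(2+(0),2−(0))=2
  k=0: (−1)^0·4.0000/(4)·0.8023^4·0.5970^0 = +0.414279
  k=1: (−1)^1·4.0000/(1)·0.8023^2·0.5970^2 = -0.917464
  k=2: (−1)^2·4.0000/(4)·0.8023^0·0.5970^4 = +0.126989
d^2_{0,0}(1.2794) = +0.414279 -0.917464 +0.126989 = -0.376197
|D^2_{0,0}|² = |d^2_{0,0}(β)|² = (-0.376197)² = 0.141524 (the z-rotation phases have unit modulus)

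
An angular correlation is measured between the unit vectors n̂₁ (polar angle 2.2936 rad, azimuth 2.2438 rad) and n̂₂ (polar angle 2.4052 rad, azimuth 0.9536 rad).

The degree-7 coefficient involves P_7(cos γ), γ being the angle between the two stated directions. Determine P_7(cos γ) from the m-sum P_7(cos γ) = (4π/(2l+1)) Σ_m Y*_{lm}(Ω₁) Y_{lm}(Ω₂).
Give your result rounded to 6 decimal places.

0.302794

Expand P_7 via completeness: Σ_{m} conj(Y_{7,m}) at Ω₁ times Y_{7,m} at Ω₂ —
  m=-7: Y*=-0.066719+0.000091i  Y=+0.028484-0.011776i  product -0.001899+0.000788i
  m=-6: Y*=-0.137488-0.171992i  Y=-0.107683-0.067750i  product +0.003153+0.027835i
  m=-5: Y*=+0.090426-0.397968i  Y=+0.017101+0.307196i  product +0.123801+0.020973i
  m=-4: Y*=+0.371803-0.179408i  Y=+0.357847-0.285144i  product +0.081891-0.170218i
  m=-3: Y*=+0.063090+0.030337i  Y=-0.317518-0.091576i  product -0.017254-0.015410i
  m=-2: Y*=-0.074643-0.326446i  Y=-0.039579-0.113181i  product -0.033993+0.021368i
  m=-1: Y*=+0.142209-0.178396i  Y=-0.225704+0.318034i  product +0.024639+0.085492i
  m=+0: Y*=-0.275055-0.000000i  Y=-0.002762+0.000000i  product +0.000760+0.000000i
  m=+1: Y*=-0.142209-0.178396i  Y=+0.225704+0.318034i  product +0.024639-0.085492i
  m=+2: Y*=-0.074643+0.326446i  Y=-0.039579+0.113181i  product -0.033993-0.021368i
  m=+3: Y*=-0.063090+0.030337i  Y=+0.317518-0.091576i  product -0.017254+0.015410i
  m=+4: Y*=+0.371803+0.179408i  Y=+0.357847+0.285144i  product +0.081891+0.170218i
  m=+5: Y*=-0.090426-0.397968i  Y=-0.017101+0.307196i  product +0.123801-0.020973i
  m=+6: Y*=-0.137488+0.171992i  Y=-0.107683+0.067750i  product +0.003153-0.027835i
  m=+7: Y*=+0.066719+0.000091i  Y=-0.028484-0.011776i  product -0.001899-0.000788i
Accumulated sum +0.361434-0.000000i; after 4π/(2l+1) scaling, +0.302794-0.000000i ⇒ P_7 = 0.302794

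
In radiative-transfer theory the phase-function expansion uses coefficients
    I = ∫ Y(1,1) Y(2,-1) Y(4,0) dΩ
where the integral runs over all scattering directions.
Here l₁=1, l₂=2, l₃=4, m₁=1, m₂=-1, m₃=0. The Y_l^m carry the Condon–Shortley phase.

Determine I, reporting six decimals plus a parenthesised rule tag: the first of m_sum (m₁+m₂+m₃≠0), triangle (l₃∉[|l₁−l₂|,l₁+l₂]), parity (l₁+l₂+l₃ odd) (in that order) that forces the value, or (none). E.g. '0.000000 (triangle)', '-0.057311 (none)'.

triangle: need 1≤l₃≤3, have 4; I=0

0.000000 (triangle)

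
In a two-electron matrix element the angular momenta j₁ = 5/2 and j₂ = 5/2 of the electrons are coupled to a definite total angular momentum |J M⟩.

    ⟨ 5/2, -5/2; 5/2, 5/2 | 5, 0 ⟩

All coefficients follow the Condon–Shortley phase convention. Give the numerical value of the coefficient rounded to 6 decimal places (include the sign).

√[11·0!5!5!/11! · 0!5!5!0!5!5!] = √(5760000/7)
  +(−1)^0/∏(0,0,5,5,0,0)! = 1/14400  (running 1/14400)
⟨..|..⟩ = √(5760000/7)·(1/14400) = +0.062994

+√(1/252) = +0.062994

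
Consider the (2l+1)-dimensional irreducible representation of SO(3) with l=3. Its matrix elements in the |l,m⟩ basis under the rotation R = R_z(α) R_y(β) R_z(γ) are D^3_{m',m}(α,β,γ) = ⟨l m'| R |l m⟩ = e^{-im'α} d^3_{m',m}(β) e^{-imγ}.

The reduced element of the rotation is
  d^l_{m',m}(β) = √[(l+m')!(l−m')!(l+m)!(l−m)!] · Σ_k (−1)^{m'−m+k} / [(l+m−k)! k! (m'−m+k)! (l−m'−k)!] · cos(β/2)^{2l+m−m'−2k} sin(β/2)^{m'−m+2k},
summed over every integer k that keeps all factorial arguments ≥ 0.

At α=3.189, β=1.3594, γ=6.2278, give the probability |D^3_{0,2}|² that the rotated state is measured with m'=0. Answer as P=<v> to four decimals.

First d^3_{0,2}(β=1.3594), then the phase factors e^{-i(0)α} and e^{-i(2)γ}:
c=cos(1.359400/2)=0.777761, s=sin(1.359400/2)=0.628560; N=√[6·6·120·1]=65.726707
k: max(0,(2)−(0))=2 … min(3+(2),3−(0))=3
  k=2: (−1)^0·65.7267/(12)·0.7778^4·0.6286^2 = +0.791843
  k=3: (−1)^1·65.7267/(12)·0.7778^2·0.6286^4 = -0.517177
d^3_{0,2}(1.3594) = +0.791843 -0.517177 = +0.274666
|D^3_{0,2}|² = |d^3_{0,2}(β)|² = (+0.274666)² = 0.075441 (the z-rotation phases have unit modulus)

P=0.0754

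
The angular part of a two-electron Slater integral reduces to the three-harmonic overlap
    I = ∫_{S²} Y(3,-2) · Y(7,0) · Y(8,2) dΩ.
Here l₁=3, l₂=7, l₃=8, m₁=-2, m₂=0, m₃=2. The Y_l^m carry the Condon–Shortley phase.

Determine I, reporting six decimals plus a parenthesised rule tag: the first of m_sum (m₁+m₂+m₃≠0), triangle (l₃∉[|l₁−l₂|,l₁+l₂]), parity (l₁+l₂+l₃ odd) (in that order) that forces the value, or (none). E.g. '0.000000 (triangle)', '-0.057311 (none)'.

m-sum 0 ✓  L=18 even ✓  4≤8≤10 ✓
Π(2lᵢ+1) = 7×15×17 = 1785
triangle coeff Δ(3,7,8) = 1/5290740
Σ_t [0,2]: t=0:+1/7257600 t=1:−1/2073600 t=2:+1/7257600 = -1/4838400
(3j)²=252/20995 [(3 7 8; 0 0 0)], sign=-1
Σ_t [1,2]: t=1:−1/12441600 t=2:+1/7257600 = 1/17418240
(3j)²=125/25194 [(3 7 8; -2 0 2)], sign=+1
⇒ 4πI² = 110250/1037153
I = (-1)√(110250/1037153/(4π)) = -0.09197355
No selection rule forces the value: the integral is nonzero (none).

-0.091974 (none)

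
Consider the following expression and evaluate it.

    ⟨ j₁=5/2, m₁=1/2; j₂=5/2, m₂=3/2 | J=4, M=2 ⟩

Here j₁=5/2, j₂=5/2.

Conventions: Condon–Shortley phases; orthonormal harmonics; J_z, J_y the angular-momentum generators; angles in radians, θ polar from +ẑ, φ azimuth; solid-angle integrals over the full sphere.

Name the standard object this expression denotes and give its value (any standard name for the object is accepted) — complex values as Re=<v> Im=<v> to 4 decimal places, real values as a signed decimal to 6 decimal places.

Clebsch–Gordan coefficient, −√(5/28) ≈ -0.422577

This is a Clebsch–Gordan (vector-coupling) coefficient.
j₁+j₂−J=1  J+j₁−j₂=4  J−j₁+j₂=4  j₁+j₂+J+1=10
(j₁±m₁, j₂±m₂, J±M) = (3,2,4,1,6,2)
P² = 20736/35
sum k=0..1:
  [0] +1/96 = 1/96
  [1] −1/36 = -1/36
S = -5/288
C² = P²·S² = 5/28 ; C = -0.422577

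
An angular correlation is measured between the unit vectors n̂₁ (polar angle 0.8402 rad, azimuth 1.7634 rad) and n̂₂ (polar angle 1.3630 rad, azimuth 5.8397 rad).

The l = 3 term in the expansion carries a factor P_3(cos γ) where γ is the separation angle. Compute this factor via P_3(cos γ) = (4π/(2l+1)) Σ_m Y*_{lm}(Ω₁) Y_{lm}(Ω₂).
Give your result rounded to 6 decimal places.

0.378531

Summing Y*_{l m}(θ₁,φ₁)·Y_{l m}(θ₂,φ₂) over m ∈ [−3, 3]; prefactor 4π/(2·3+1) = 1.795196:
  term(m=-3) = (0.063572, 0.022307)   from Y*(Ω₁)=(0.094144, -0.144383), Y(Ω₂)=(0.093041, 0.379638)
  term(m=-2) = (-0.022466, -0.072985)   from Y*(Ω₁)=(-0.350571, -0.142144), Y(Ω₂)=(0.127532, 0.156479)
  term(m=-1) = (0.043658, -0.059118)   from Y*(Ω₁)=(-0.056510, 0.289765), Y(Ω₂)=(-0.224851, -0.106814)
  term(m=+0) = (0.041331, 0.000000)   from Y*(Ω₁)=(-0.192612, -0.000000), Y(Ω₂)=(-0.214580, 0.000000)
  term(m=+1) = (0.043658, 0.059118)   from Y*(Ω₁)=(0.056510, 0.289765), Y(Ω₂)=(0.224851, -0.106814)
  term(m=+2) = (-0.022466, 0.072985)   from Y*(Ω₁)=(-0.350571, 0.142144), Y(Ω₂)=(0.127532, -0.156479)
  term(m=+3) = (0.063572, -0.022307)   from Y*(Ω₁)=(-0.094144, -0.144383), Y(Ω₂)=(-0.093041, 0.379638)
Σ over m = (0.210858, 0.000000); ×(4π/7) → (0.378531, 0.000000). Real part: 0.378531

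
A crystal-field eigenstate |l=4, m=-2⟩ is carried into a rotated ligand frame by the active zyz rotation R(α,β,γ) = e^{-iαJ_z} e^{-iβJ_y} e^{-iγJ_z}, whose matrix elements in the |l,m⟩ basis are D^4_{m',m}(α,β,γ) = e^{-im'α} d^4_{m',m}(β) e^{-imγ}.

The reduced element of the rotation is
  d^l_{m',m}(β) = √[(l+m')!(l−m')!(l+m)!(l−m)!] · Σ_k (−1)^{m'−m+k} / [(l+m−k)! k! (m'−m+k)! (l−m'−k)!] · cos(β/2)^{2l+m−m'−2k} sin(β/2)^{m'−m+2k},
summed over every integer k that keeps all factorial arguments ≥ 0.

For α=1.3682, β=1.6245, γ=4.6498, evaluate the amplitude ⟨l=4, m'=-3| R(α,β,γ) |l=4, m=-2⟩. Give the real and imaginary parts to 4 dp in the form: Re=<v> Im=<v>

Re=-0.3099 Im=-0.3442

Split into d^4_{-3,-2}(β=1.6245) × two z-phases.
Half-angle: c=0.687867, s=0.725837. N=√(1·5040·2·720)=2693.993318
The bounds max(0,m−m')=1 and min(l+m,l−m')=2 give 2 terms
  k=1: (−1)^0·2693.9933/(720)·0.6879^7·0.7258^1 = +0.197895
  k=2: (−1)^1·2693.9933/(240)·0.6879^5·0.7258^3 = -0.661035
d^4_{-3,-2}(1.6245) = +0.197895 -0.661035 = -0.463140
D = (-0.571054-0.820913i)·(-0.463140)·(-0.992175+0.124851i) = -0.309877-0.344202i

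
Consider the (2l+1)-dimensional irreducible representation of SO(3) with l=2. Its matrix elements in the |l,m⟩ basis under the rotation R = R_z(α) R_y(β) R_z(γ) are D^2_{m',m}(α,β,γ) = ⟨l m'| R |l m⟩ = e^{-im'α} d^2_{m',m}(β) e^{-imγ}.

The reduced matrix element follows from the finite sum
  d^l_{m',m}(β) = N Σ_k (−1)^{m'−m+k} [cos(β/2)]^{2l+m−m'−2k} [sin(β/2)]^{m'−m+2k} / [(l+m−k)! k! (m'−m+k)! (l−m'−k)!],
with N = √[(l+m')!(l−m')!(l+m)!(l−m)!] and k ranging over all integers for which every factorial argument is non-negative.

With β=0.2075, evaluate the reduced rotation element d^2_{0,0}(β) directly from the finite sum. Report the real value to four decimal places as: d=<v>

d=0.9363

d^2_{0,0}(β=0.2075) via the finite sum:
c=cos(0.207500/2)=0.994623, s=sin(0.207500/2)=0.103564; N=√[2·2·2·2]=4.000000
The bounds max(0,m−m')=0 and min(l+m,l−m')=2 give 3 terms
  k=0: (−1)^0·4.0000/(4)·0.9946^4·0.1036^0 = +0.978664
  k=1: (−1)^1·4.0000/(1)·0.9946^2·0.1036^2 = -0.042442
  k=2: (−1)^2·4.0000/(4)·0.9946^0·0.1036^4 = +0.000115
d^2_{0,0}(0.2075) = +0.978664 -0.042442 +0.000115 = +0.936337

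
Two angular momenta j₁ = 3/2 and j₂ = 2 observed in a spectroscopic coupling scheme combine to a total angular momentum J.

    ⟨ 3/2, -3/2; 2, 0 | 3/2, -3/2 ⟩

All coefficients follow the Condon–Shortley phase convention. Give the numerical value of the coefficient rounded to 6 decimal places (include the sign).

j₁+j₂−J=2  J+j₁−j₂=1  J−j₁+j₂=2  j₁+j₂+J+1=6
(j₁±m₁, j₂±m₂, J±M) = (0,3,2,2,0,3)
P² = 16/5
sum k=2..2:
  [2] +1/4 = 1/4
S = 1/4
C² = P²·S² = 1/5 ; C = +0.447214

+√(1/5) = +0.447214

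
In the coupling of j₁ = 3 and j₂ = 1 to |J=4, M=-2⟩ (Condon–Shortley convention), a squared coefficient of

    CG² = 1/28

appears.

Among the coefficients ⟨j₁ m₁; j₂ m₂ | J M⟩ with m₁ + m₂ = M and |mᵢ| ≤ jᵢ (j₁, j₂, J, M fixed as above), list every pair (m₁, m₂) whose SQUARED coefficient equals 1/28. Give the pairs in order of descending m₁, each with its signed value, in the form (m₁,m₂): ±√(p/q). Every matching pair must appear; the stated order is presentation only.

Admissible pairs with m₁+m₂ = M = -2: (-3,1), (-2,0), (-1,-1)
  (m₁,m₂)=(-1,-1): CG² = 15/28, CG = +√(15/28)
  (m₁,m₂)=(-2,0): CG² = 3/7, CG = +√(3/7)
  (m₁,m₂)=(-3,1): CG² = 1/28, CG = +√(1/28)   ← matches the target
Pairs with CG² = 1/28: (-3,1): +√(1/28)

(-3,1): +√(1/28)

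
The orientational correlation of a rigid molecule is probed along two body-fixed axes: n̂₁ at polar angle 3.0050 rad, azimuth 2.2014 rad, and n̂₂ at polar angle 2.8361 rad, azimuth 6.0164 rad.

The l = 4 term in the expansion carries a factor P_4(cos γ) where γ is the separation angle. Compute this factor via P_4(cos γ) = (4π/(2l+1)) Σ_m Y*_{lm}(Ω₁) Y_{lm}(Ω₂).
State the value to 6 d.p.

0.287747

Expand P_4 via completeness: Σ_{m} conj(Y_{4,m}) at Ω₁ times Y_{4,m} at Ω₂ —
  m=-4: Y*=(-0.000124, 0.000088)  Y=(0.001748, 0.003171)  product (-0.000000, -0.000000)
  m=-3: Y*=(-0.002971, -0.000988)  Y=(-0.022619, -0.023306)  product (0.000044, 0.000092)
  m=-2: Y*=(-0.011093, -0.034680)  Y=(0.139827, 0.082599)  product (0.001313, -0.005765)
  m=-1: Y*=(0.145636, -0.199491)  Y=(-0.440708, -0.120446)  product (-0.088211, 0.070376)
  m=+0: Y*=(0.769099, -0.000000)  Y=(0.493813, 0.000000)  product (0.379791, 0.000000)
  m=+1: Y*=(-0.145636, -0.199491)  Y=(0.440708, -0.120446)  product (-0.088211, -0.070376)
  m=+2: Y*=(-0.011093, 0.034680)  Y=(0.139827, -0.082599)  product (0.001313, 0.005765)
  m=+3: Y*=(0.002971, -0.000988)  Y=(0.022619, -0.023306)  product (0.000044, -0.000092)
  m=+4: Y*=(-0.000124, -0.000088)  Y=(0.001748, -0.003171)  product (-0.000000, 0.000000)
Total Σ_m = (0.206084, 0.000000). Multiply by 1.396263: (0.287747, 0.000000). P_4(cos γ) = 0.287747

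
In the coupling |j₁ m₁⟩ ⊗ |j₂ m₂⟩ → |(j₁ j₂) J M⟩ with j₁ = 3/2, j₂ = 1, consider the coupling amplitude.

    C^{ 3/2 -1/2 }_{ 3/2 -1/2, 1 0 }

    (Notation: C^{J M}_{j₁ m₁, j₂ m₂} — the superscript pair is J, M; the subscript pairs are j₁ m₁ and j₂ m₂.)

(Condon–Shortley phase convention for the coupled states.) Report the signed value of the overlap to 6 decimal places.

−√(1/15) ≈ -0.258199

j₁+j₂−J=1  J+j₁−j₂=2  J−j₁+j₂=1  j₁+j₂+J+1=5
(j₁±m₁, j₂±m₂, J±M) = (1,2,1,1,1,2)
P² = 4/15
sum k=0..1:
  [0] +1/2 = 1/2
  [1] −1/1 = -1
S = -1/2
C² = P²·S² = 1/15 ; C = -0.258199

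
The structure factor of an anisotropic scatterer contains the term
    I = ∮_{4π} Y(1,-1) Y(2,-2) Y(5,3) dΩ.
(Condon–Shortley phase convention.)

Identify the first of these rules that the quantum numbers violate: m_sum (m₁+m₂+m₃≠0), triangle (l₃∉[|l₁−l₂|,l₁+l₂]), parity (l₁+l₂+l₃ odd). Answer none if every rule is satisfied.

triangle

azimuthal sum: -1 − 2 + 3 = 0  ✓
l₃ must lie in [1,3]; have l₃=5  ✗
L = 1 + 2 + 5 = 8 (even)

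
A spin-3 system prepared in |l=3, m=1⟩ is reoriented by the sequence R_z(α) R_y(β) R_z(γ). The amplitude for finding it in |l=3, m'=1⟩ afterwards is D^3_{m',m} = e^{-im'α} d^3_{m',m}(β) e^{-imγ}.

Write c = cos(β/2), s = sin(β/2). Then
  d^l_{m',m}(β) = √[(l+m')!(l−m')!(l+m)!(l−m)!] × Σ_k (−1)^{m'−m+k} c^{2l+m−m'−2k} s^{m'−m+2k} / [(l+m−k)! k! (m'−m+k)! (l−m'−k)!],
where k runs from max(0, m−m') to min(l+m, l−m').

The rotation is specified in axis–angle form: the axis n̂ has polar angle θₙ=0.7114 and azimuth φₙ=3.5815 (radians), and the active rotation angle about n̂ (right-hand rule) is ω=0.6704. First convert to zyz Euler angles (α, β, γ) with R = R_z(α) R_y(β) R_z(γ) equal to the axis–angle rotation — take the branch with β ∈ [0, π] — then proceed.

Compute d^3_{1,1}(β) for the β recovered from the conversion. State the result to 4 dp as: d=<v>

d=0.5443

Axis–angle → zyz. n̂ = (sinθₙcosφₙ, sinθₙsinφₙ, cosθₙ) = (-0.590733, -0.278039, +0.757449), ω = 0.6704.
R = I cosω + sinω [n̂]ₓ + (1−cosω) n̂n̂ᵀ gives
  R = [+0.859099, -0.435055, -0.269586; +0.506150, +0.800304, +0.321443; +0.075905, -0.412602, +0.907743]
β = atan2(√(R₁₃²+R₂₃²), R₃₃) = 0.432923; α = atan2(R₂₃, R₁₃) mod 2π = 2.268678; γ = atan2(R₃₂, −R₃₁) mod 2π = 4.530456
d^3_{1,1}(β=0.4329) via the finite sum:
With c≡cos(β/2)=0.976664 and s≡sin(β/2)=0.214775, N=[24·2·24·2]^{1/2}=48.000000
Admissible k: 0..2 (factorial args all ≥0)
  k=0: (−1)^0·48.0000/(48)·0.9767^6·0.2148^0 = +0.867900
  k=1: (−1)^1·48.0000/(6)·0.9767^4·0.2148^2 = -0.335767
  k=2: (−1)^2·48.0000/(8)·0.9767^2·0.2148^4 = +0.012178
d^3_{1,1}(0.4329) = +0.867900 -0.335767 +0.012178 = +0.544312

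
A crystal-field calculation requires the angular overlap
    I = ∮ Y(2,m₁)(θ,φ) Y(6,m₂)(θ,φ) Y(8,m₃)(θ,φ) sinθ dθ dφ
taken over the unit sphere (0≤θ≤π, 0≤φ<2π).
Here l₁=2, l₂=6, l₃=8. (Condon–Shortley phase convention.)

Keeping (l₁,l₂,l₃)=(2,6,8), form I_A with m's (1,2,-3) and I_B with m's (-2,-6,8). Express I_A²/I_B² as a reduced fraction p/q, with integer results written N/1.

165/364

l's match ⇒ only the (l;m) 3-j factors differ between A and B.
A: triangle coeff Δ(2,6,8) = 1/30940; Σ_t [0,0]: t=0:+1/5806080 = 1/5806080; (3j)²=165/6188 [(2 6 8; 1 2 -3)], sign=-1
B: triangle coeff Δ(2,6,8) = 1/30940; Σ_t [0,0]: t=0:+1/11496038400 = 1/11496038400; (3j)²=1/17 [(2 6 8; -2 -6 8)], sign=+1
I_A²/I_B² = (165/6188)/(1/17) = 165/364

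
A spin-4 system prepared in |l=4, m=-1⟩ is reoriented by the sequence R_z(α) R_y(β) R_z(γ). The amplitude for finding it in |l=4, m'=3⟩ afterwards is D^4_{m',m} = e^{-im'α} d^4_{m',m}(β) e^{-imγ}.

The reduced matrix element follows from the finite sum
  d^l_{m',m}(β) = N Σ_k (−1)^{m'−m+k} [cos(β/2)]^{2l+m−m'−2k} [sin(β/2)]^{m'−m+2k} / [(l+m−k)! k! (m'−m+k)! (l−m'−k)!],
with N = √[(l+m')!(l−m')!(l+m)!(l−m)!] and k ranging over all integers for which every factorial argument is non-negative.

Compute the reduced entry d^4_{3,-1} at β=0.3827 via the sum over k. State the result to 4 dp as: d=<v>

d^4_{3,-1}(β=0.3827) via the finite sum:
Half-angle: c=0.981748, s=0.190184. N=√(5040·1·6·120)=1904.940944
k∈{0,1} keeps every argument non-negative
  k=0: (−1)^4·1904.9409/(144)·0.9817^4·0.1902^4 = +0.016078
  k=1: (−1)^5·1904.9409/(240)·0.9817^2·0.1902^6 = -0.000362
d^4_{3,-1}(0.3827) = +0.016078 -0.000362 = +0.015716

d=0.0157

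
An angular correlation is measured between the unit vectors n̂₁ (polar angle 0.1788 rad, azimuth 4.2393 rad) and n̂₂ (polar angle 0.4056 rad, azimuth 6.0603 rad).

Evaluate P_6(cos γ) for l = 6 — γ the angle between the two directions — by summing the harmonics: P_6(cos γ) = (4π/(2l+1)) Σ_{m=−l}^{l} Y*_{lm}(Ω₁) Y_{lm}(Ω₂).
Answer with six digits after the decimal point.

Summing Y*_{l m}(θ₁,φ₁)·Y_{l m}(θ₂,φ₂) over m ∈ [−6, 6]; prefactor 4π/(2·6+1) = 0.966644:
  term(m=-6) = -0.00000 + 0.00000j   from Y*(Ω₁)=0.00001 + 0.00000j, Y(Ω₂)=0.00042 + 0.00177j
  term(m=-5) = -0.00000 - 0.00000j   from Y*(Ω₁)=-0.00021 + 0.00021j, Y(Ω₂)=0.00648 + 0.01320j
  term(m=-4) = 0.00013 - 0.00021j   from Y*(Ω₁)=-0.00109 - 0.00327j, Y(Ω₂)=0.04502 + 0.05576j
  term(m=-3) = 0.00435 + 0.00466j   from Y*(Ω₁)=0.02728 + 0.00417j, Y(Ω₂)=0.18139 + 0.14331j
  term(m=-2) = -0.06205 + 0.03393j   from Y*(Ω₁)=-0.08744 + 0.12130j, Y(Ω₂)=0.42672 + 0.20391j
  term(m=-1) = -0.05874 - 0.22985j   from Y*(Ω₁)=-0.22649 - 0.44249j, Y(Ω₂)=0.46544 + 0.10549j
  term(m=+0) = -0.08333 + 0.00000j   from Y*(Ω₁)=0.70288 + 0.00000j, Y(Ω₂)=-0.11855 + 0.00000j
  term(m=+1) = -0.05874 + 0.22985j   from Y*(Ω₁)=0.22649 - 0.44249j, Y(Ω₂)=-0.46544 + 0.10549j
  term(m=+2) = -0.06205 - 0.03393j   from Y*(Ω₁)=-0.08744 - 0.12130j, Y(Ω₂)=0.42672 - 0.20391j
  term(m=+3) = 0.00435 - 0.00466j   from Y*(Ω₁)=-0.02728 + 0.00417j, Y(Ω₂)=-0.18139 + 0.14331j
  term(m=+4) = 0.00013 + 0.00021j   from Y*(Ω₁)=-0.00109 + 0.00327j, Y(Ω₂)=0.04502 - 0.05576j
  term(m=+5) = -0.00000 + 0.00000j   from Y*(Ω₁)=0.00021 + 0.00021j, Y(Ω₂)=-0.00648 + 0.01320j
  term(m=+6) = -0.00000 - 0.00000j   from Y*(Ω₁)=0.00001 - 0.00000j, Y(Ω₂)=0.00042 - 0.00177j
Accumulated sum -0.31594 - 0.00000j; after 4π/(2l+1) scaling, -0.30540 - 0.00000j ⇒ P_6 = -0.305399

-0.305399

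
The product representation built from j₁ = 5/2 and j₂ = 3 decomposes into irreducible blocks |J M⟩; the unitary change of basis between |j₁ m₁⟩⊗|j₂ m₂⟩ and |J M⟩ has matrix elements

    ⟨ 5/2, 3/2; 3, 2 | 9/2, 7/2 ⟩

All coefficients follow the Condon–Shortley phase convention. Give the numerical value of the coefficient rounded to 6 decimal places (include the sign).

-0.100504  (= −√(1/99))

j₁+j₂−J=1  J+j₁−j₂=4  J−j₁+j₂=5  j₁+j₂+J+1=11
(j₁±m₁, j₂±m₂, J±M) = (4,1,5,1,8,1)
P² = 921600/11
sum k=0..1:
  [0] +1/720 = 1/720
  [1] −1/576 = -1/576
S = -1/2880
C² = P²·S² = 1/99 ; C = -0.100504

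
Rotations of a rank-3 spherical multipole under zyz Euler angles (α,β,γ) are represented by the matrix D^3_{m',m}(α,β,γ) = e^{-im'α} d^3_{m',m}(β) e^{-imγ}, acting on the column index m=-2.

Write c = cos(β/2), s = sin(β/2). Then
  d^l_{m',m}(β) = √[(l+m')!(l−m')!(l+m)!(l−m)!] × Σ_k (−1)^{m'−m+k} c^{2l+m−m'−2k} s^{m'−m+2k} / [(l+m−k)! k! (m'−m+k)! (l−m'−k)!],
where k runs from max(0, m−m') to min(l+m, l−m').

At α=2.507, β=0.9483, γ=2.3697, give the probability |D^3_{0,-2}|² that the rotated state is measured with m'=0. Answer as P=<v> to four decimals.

P=0.2777

D^3_{0,-2}(2.5070,0.9483,2.3697) = e^{-i·0·2.5070}·d^3_{0,-2}(0.9483)·e^{-i·-2·2.3697}. Compute d first:
c=cos(0.948300/2)=0.889681, s=sin(0.948300/2)=0.456582; N=√[6·6·1·120]=65.726707
The bounds max(0,m−m')=0 and min(l+m,l−m')=1 give 2 terms
  k=0: (−1)^2·65.7267/(12)·0.8897^4·0.4566^2 = +0.715379
  k=1: (−1)^3·65.7267/(12)·0.8897^2·0.4566^4 = -0.188411
d^3_{0,-2}(0.9483) = +0.715379 -0.188411 = +0.526969
|D^3_{0,-2}|² = |d^3_{0,-2}(β)|² = (+0.526969)² = 0.277696 (the z-rotation phases have unit modulus)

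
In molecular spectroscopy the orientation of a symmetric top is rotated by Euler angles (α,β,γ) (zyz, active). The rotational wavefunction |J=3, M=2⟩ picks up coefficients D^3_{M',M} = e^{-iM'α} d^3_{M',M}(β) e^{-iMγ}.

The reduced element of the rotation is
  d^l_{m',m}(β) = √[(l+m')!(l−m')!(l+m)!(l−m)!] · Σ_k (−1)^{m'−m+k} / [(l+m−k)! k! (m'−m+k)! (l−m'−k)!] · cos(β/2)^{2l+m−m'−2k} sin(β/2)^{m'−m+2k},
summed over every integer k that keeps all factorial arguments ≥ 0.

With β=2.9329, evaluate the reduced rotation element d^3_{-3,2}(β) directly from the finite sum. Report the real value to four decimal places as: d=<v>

d=0.2483

d^3_{-3,2}(β=2.9329) via the finite sum:
Half-angle: c=0.104157, s=0.994561. N=√(1·720·120·1)=293.938769
k: max(0,(2)−(-3))=5 … min(3+(2),3−(-3))=5
  k=5: (−1)^0·293.9388/(120)·0.1042^1·0.9946^5 = +0.248268
d^3_{-3,2}(2.9329) = +0.248268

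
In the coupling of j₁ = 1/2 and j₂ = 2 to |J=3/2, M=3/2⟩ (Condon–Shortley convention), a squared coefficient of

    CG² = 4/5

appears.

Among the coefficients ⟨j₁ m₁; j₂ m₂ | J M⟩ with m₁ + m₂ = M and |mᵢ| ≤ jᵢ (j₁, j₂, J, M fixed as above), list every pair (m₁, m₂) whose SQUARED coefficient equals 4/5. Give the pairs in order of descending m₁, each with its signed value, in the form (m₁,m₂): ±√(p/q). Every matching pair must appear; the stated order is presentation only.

(-1/2,2): −√(4/5)

Admissible pairs with m₁+m₂ = M = 3/2: (-1/2,2), (1/2,1)
  (m₁,m₂)=(1/2,1): CG² = 1/5, CG = +√(1/5)
  (m₁,m₂)=(-1/2,2): CG² = 4/5, CG = −√(4/5)   ← matches the target
Pairs with CG² = 4/5: (-1/2,2): −√(4/5)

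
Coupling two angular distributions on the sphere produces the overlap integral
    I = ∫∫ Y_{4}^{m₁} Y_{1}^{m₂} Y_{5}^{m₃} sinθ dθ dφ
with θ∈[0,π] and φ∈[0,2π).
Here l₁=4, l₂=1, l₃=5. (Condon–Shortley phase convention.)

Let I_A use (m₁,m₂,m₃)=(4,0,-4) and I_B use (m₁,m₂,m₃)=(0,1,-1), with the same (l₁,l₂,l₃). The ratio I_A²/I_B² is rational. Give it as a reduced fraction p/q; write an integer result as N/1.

3/5

Same 4,1,5: normalisation and zero-m 3j drop out of the ratio.
A: Δ: 0! 8! 2! / 11! → 1/495; sum: t=0:+1/40320 = 1/40320; 3j²(4 1 5; 4 0 -4) = Δ·Π!·Σ² = 1/55  (sign -1)
B: Δ: 0! 8! 2! / 11! → 1/495; sum: t=0:+1/1152 = 1/1152; 3j²(4 1 5; 0 1 -1) = Δ·Π!·Σ² = 1/33  (sign +1)
I_A²/I_B² = (1/55)/(1/33) = 3/5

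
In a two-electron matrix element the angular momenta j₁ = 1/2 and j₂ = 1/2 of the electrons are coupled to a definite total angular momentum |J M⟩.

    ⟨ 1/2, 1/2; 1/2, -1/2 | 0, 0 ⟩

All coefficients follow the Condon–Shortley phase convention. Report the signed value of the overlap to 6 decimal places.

triangle: 1!×0!×0!/2! = 1/2
(j±m)!: 1!×0!×0!×1!×0!×0! = 1
prefactor² = (2J+1)×Δ×N² = 1/2
  k=0: +1/(0!×1!×0!×0!×0!×0!) = 1
Σ = 1  ⇒  CG² = 1/2×1² = 1/2
CG = +√(1/2) = +0.707107

+√(1/2) = +0.707107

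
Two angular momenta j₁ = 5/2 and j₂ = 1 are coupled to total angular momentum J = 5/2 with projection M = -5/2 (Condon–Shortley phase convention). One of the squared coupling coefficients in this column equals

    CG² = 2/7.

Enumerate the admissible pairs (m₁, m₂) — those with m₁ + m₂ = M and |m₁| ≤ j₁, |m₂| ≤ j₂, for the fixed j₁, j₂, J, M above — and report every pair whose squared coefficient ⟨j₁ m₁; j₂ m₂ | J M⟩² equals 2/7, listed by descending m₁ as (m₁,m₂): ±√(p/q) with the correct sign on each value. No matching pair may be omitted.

Admissible pairs with m₁+m₂ = M = -5/2: (-5/2,0), (-3/2,-1)
  (m₁,m₂)=(-3/2,-1): CG² = 2/7, CG = +√(2/7)   ← matches the target
  (m₁,m₂)=(-5/2,0): CG² = 5/7, CG = −√(5/7)
Pairs with CG² = 2/7: (-3/2,-1): +√(2/7)

(-3/2,-1): +√(2/7)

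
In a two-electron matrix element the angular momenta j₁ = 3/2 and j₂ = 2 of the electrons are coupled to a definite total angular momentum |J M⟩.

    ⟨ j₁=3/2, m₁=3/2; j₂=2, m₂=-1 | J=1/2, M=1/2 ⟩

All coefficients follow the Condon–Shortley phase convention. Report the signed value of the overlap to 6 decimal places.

triangle: 3!×0!×1!/5! = 6/120
(j±m)!: 3!×0!×1!×3!×1!×0! = 36
prefactor² = (2J+1)×Δ×N² = 18/5
  k=0: +1/(0!×3!×0!×1!×0!×0!) = 1/6
Σ = 1/6  ⇒  CG² = 18/5×(1/6)² = 1/10
CG = +√(1/10) = +0.316228

+0.316228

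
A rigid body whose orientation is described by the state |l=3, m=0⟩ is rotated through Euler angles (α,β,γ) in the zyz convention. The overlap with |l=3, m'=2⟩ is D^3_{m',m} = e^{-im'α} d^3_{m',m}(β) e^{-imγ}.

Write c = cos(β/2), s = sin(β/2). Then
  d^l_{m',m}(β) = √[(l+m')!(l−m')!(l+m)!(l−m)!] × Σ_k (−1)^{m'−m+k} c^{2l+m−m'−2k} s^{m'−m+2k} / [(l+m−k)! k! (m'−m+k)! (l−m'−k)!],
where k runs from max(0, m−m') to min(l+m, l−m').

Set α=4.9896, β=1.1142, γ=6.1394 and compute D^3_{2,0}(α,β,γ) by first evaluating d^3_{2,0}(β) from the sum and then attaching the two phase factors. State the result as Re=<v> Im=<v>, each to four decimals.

First d^3_{2,0}(β=1.1142), then the phase factors e^{-i(2)α} and e^{-i(0)γ}:
Half-angle: c=0.848792, s=0.528727. N=√(120·1·6·6)=65.726707
The bounds max(0,m−m')=0 and min(l+m,l−m')=1 give 2 terms
  k=0: (−1)^2·65.7267/(12)·0.8488^4·0.5287^2 = +0.794746
  k=1: (−1)^3·65.7267/(12)·0.8488^2·0.5287^4 = -0.308382
d^3_{2,0}(1.1142) = +0.794746 -0.308382 = +0.486364
Phases: e^{-i·(2)·4.9896}=-0.850205+0.526452i, e^{-i·(0)·6.1394}=+1.000000+0.000000i ⇒ D=-0.413509+0.256048i

Re=-0.4135 Im=0.2560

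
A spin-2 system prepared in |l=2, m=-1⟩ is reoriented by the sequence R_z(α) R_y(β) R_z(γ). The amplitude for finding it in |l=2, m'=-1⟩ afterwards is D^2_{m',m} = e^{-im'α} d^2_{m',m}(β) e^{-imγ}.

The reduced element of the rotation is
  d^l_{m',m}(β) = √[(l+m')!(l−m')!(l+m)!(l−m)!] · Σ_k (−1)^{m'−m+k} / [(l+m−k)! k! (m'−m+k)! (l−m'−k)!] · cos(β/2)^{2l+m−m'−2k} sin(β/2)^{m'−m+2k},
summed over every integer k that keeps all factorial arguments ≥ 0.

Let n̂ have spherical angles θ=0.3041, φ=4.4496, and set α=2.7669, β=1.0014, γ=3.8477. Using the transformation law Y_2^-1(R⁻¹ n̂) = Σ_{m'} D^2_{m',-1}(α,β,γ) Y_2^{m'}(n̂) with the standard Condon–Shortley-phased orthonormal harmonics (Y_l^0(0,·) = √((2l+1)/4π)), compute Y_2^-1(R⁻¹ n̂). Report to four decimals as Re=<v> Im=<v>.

Re=0.1623 Im=0.2853

Need the full column D^2_{m',-1} for m'=−2..2 at α=2.7669, β=1.0014, γ=3.8477.
cos(β/2)=0.877247, sin(β/2)=0.480040
d^2_{-2,-1}: single k=1 term ⇒ +0.648145;  D = -0.647539+0.028042i
d^2_{-1,-1}: k∈[0..1] ⇒ +0.592225 -0.532009 = +0.060216;  D = +0.056939+0.019593i
d^2_{0,-1}: k∈[0..1] ⇒ -0.793813 +0.237700 = -0.556113;  D = +0.423143+0.360849i
d^2_{1,-1}: k∈[0..1] ⇒ +0.532009 -0.053102 = +0.478907;  D = +0.225385+0.422557i
d^2_{2,-1}: single k=0 term ⇒ -0.194081;  D = +0.022329+0.192792i
Y_2^{m'}(θ=0.3041,φ=4.4496) and Σ D·Y over m':
  (-0.6475+0.0280i)·(-0.0300-0.0174i)  (+0.0569+0.0196i)·(-0.0573+0.2131i)  (+0.4231+0.3608i)·(+0.5459+0.0000i)  (+0.2254+0.4226i)·(+0.0573+0.2131i)  (+0.0223+0.1928i)·(-0.0300+0.0174i)
Y_2^-1(R⁻¹ n̂) = +0.162302+0.285306i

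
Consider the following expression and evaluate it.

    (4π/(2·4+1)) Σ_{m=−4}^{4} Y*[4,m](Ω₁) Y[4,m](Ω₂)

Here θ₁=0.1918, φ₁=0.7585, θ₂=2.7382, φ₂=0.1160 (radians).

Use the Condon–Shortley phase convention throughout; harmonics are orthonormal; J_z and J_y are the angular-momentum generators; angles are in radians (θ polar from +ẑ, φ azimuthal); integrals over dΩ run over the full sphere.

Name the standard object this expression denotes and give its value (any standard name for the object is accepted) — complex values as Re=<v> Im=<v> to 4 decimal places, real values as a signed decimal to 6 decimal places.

This sum is the spherical-harmonic addition theorem: it equals the Legendre polynomial P_l(cos γ) of the angle γ between the two directions.
Addition theorem: P_4(cos γ) = (4π/9) Σ_m Y*_{lm}(Ω₁) Y_{lm}(Ω₂), m = −4…4:
  m=-4: Y*=(-0.000581, 0.000063)  Y=(0.009396, -0.004702)  product (-0.000005, 0.000003)
  m=-3: Y*=(-0.005514, 0.006484)  Y=(-0.065458, 0.023746)  product (0.000207, -0.000555)
  m=-2: Y*=(0.003756, 0.069743)  Y=(0.246882, -0.058327)  product (0.004995, 0.016999)
  m=-1: Y*=(0.240696, 0.228084)  Y=(-0.495620, 0.057751)  product (-0.132466, -0.099142)
  m=+0: Y*=(0.697411, -0.000000)  Y=(0.282181, 0.000000)  product (0.196796, 0.000000)
  m=+1: Y*=(-0.240696, 0.228084)  Y=(0.495620, 0.057751)  product (-0.132466, 0.099142)
  m=+2: Y*=(0.003756, -0.069743)  Y=(0.246882, 0.058327)  product (0.004995, -0.016999)
  m=+3: Y*=(0.005514, 0.006484)  Y=(0.065458, 0.023746)  product (0.000207, 0.000555)
  m=+4: Y*=(-0.000581, -0.000063)  Y=(0.009396, 0.004702)  product (-0.000005, -0.000003)
Σ over m = (-0.057742, -0.000000); ×(4π/9) → (-0.080624, -0.000000). Real part: -0.080624

Legendre polynomial (addition theorem), -0.080624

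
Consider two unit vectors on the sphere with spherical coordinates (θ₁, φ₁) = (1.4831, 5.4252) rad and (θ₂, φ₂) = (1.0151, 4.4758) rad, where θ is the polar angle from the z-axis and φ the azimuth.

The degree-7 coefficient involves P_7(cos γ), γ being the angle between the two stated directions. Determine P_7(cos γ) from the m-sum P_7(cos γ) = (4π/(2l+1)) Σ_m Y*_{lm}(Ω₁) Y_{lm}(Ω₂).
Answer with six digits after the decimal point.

0.287619

Summing Y*_{l m}(θ₁,φ₁)·Y_{l m}(θ₂,φ₂) over m ∈ [−7, 7]; prefactor 4π/(2·7+1) = 0.837758:
  m=-7: (0.46815 + 0.13325j) × (0.15911 + 0.01361j) = 0.07267 + 0.02757j  (running Σ = 0.07267 + 0.02757j)
  m=-6: (0.06755 + 0.14518j) × (-0.05591 - 0.36679j) = 0.04947 - 0.03289j  (running Σ = 0.12214 - 0.00532j)
  m=-5: (0.13286 - 0.29555j) × (-0.39346 + 0.16075j) = -0.00477 + 0.13764j  (running Σ = 0.11738 + 0.13232j)
  m=-4: (0.17588 - 0.05255j) × (0.07283 + 0.10107j) = 0.01812 + 0.01395j  (running Σ = 0.13550 + 0.14627j)
  m=-3: (-0.23073 - 0.14712j) × (-0.18974 + 0.22085j) = 0.07627 - 0.02304j  (running Σ = 0.21177 + 0.12323j)
  m=-2: (-0.02786 - 0.19059j) × (0.24058 + 0.12317j) = 0.01677 - 0.04928j  (running Σ = 0.22854 + 0.07394j)
  m=-1: (-0.16617 + 0.19223j) × (-0.04425 + 0.18355j) = -0.02793 - 0.03901j  (running Σ = 0.20061 + 0.03494j)
  m=0: (-0.19511 + 0.00000j) × (0.29674 + 0.00000j) = -0.05790 + 0.00000j  (running Σ = 0.14271 + 0.03494j)
  m=1: (0.16617 + 0.19223j) × (0.04425 + 0.18355j) = -0.02793 + 0.03901j  (running Σ = 0.11478 + 0.07394j)
  m=2: (-0.02786 + 0.19059j) × (0.24058 - 0.12317j) = 0.01677 + 0.04928j  (running Σ = 0.13155 + 0.12323j)
  m=3: (0.23073 - 0.14712j) × (0.18974 + 0.22085j) = 0.07627 + 0.02304j  (running Σ = 0.20782 + 0.14627j)
  m=4: (0.17588 + 0.05255j) × (0.07283 - 0.10107j) = 0.01812 - 0.01395j  (running Σ = 0.22594 + 0.13232j)
  m=5: (-0.13286 - 0.29555j) × (0.39346 + 0.16075j) = -0.00477 - 0.13764j  (running Σ = 0.22118 - 0.00532j)
  m=6: (0.06755 - 0.14518j) × (-0.05591 + 0.36679j) = 0.04947 + 0.03289j  (running Σ = 0.27065 + 0.02757j)
  m=7: (-0.46815 + 0.13325j) × (-0.15911 + 0.01361j) = 0.07267 - 0.02757j  (running Σ = 0.34332 + 0.00000j)
Σ over m = 0.34332 + 0.00000j; ×(4π/15) → 0.28762 + 0.00000j. Real part: 0.287619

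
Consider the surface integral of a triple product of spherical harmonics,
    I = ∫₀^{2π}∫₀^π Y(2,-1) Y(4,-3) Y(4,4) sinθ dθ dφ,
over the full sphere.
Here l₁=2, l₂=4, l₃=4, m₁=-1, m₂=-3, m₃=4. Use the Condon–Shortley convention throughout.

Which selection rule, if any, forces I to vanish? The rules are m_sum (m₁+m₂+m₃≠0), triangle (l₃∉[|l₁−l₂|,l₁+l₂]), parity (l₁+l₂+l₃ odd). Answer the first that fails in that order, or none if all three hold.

none

Σmᵢ = 0  ✓
l₃∈[|l₁−l₂|,l₁+l₂]=[2,6], have l₃=4  ✓
Σlᵢ = 10 ⇒ even  ✓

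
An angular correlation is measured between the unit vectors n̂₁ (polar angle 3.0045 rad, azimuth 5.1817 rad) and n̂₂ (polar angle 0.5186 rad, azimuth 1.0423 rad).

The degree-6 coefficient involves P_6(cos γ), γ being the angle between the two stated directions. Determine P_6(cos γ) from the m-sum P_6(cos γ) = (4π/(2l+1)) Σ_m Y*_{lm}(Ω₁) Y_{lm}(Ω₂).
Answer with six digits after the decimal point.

-0.256885

Expand P_6 via completeness: Σ_{m} conj(Y_{6,m}) at Ω₁ times Y_{6,m} at Ω₂ —
  [-6]  conj(Y_{6,-6})(Ω₁) = +0.000003-0.000001i ; Y_{6,-6}(Ω₂) = +0.007161+0.000210i ; Δ = +0.000000-0.000000i
  [-5]  conj(Y_{6,-5})(Ω₁) = -0.000056-0.000055i ; Y_{6,-5}(Ω₂) = +0.020813+0.038179i ; Δ = +0.000001-0.000003i
  [-4]  conj(Y_{6,-4})(Ω₁) = -0.000368+0.001162i ; Y_{6,-4}(Ω₂) = -0.081228+0.134534i ; Δ = -0.000126-0.000144i
  [-3]  conj(Y_{6,-3})(Ω₁) = +0.012668-0.002082i ; Y_{6,-3}(Ω₂) = -0.364926-0.005362i ; Δ = -0.004634+0.000692i
  [-2]  conj(Y_{6,-2})(Ω₁) = -0.054330-0.074176i ; Y_{6,-2}(Ω₂) = -0.243799-0.431990i ; Δ = -0.018798+0.041554i
  [-1]  conj(Y_{6,-1})(Ω₁) = -0.185129+0.365075i ; Y_{6,-1}(Ω₂) = +0.102599-0.175713i ; Δ = +0.045154+0.069986i
  [+0]  conj(Y_{6,0})(Ω₁) = +0.825931-0.000000i ; Y_{6,0}(Ω₂) = -0.374056+0.000000i ; Δ = -0.308944+0.000000i
  [+1]  conj(Y_{6,1})(Ω₁) = +0.185129+0.365075i ; Y_{6,1}(Ω₂) = -0.102599-0.175713i ; Δ = +0.045154-0.069986i
  [+2]  conj(Y_{6,2})(Ω₁) = -0.054330+0.074176i ; Y_{6,2}(Ω₂) = -0.243799+0.431990i ; Δ = -0.018798-0.041554i
  [+3]  conj(Y_{6,3})(Ω₁) = -0.012668-0.002082i ; Y_{6,3}(Ω₂) = +0.364926-0.005362i ; Δ = -0.004634-0.000692i
  [+4]  conj(Y_{6,4})(Ω₁) = -0.000368-0.001162i ; Y_{6,4}(Ω₂) = -0.081228-0.134534i ; Δ = -0.000126+0.000144i
  [+5]  conj(Y_{6,5})(Ω₁) = +0.000056-0.000055i ; Y_{6,5}(Ω₂) = -0.020813+0.038179i ; Δ = +0.000001+0.000003i
  [+6]  conj(Y_{6,6})(Ω₁) = +0.000003+0.000001i ; Y_{6,6}(Ω₂) = +0.007161-0.000210i ; Δ = +0.000000+0.000000i
Accumulated sum -0.265750-0.000000i; after 4π/(2l+1) scaling, -0.256885-0.000000i ⇒ P_6 = -0.256885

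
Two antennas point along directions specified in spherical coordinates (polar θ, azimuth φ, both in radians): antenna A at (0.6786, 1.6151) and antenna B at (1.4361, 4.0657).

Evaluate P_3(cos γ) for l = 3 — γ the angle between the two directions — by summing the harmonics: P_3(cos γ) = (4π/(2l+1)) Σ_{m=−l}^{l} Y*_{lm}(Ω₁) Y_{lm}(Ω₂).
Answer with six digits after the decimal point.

Addition theorem: P_3(cos γ) = (4π/7) Σ_m Y*_{lm}(Ω₁) Y_{lm}(Ω₂), m = −3…3:
  m=-3: (+0.013675-0.102279i) × (+0.378621+0.146536i) = +0.020165-0.036721i  (running Σ = +0.020165-0.036721i)
  m=-2: (-0.312233-0.027739i) × (-0.036909-0.129614i) = +0.007929+0.041494i  (running Σ = +0.028094+0.004772i)
  m=-1: (-0.018238+0.411392i) × (+0.175568-0.232542i) = +0.092464+0.076468i  (running Σ = +0.120558+0.081241i)
  m=0: (+0.008697-0.000000i) × (-0.145822+0.000000i) = -0.001268+0.000000i  (running Σ = +0.119290+0.081241i)
  m=1: (+0.018238+0.411392i) × (-0.175568-0.232542i) = +0.092464-0.076468i  (running Σ = +0.211754+0.004772i)
  m=2: (-0.312233+0.027739i) × (-0.036909+0.129614i) = +0.007929-0.041494i  (running Σ = +0.219683-0.036721i)
  m=3: (-0.013675-0.102279i) × (-0.378621+0.146536i) = +0.020165+0.036721i  (running Σ = +0.239848+0.000000i)
Accumulated sum +0.239848+0.000000i; after 4π/(2l+1) scaling, +0.430574+0.000000i ⇒ P_3 = 0.430574

0.430574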